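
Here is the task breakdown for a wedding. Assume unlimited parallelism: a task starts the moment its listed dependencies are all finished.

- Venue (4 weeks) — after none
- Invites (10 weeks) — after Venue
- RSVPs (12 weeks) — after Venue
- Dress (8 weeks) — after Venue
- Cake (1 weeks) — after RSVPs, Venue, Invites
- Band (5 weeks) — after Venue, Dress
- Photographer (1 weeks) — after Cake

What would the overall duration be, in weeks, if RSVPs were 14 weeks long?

Critical path before the change: Venue→RSVPs→Cake→Photographer = 4+12+1+1 = 18 giving 18 weeks.
Since RSVPs is critical, the +2 change carries straight to that chain (now 20 weeks).
The critical path is still Venue→RSVPs→Cake→Photographer; finish is now 20 weeks.

20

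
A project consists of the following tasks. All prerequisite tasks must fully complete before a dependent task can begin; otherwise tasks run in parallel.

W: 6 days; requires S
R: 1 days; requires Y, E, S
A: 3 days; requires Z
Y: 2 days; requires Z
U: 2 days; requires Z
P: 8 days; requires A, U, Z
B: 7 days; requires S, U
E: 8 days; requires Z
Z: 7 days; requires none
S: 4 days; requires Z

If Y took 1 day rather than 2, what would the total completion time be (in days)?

18

Baseline: Z→A→P = 7+3+8 = 18 → 18 days.
Y has 8 days of float (longest path through it is 10).
No other chain overtakes it, so the finish is 18 days.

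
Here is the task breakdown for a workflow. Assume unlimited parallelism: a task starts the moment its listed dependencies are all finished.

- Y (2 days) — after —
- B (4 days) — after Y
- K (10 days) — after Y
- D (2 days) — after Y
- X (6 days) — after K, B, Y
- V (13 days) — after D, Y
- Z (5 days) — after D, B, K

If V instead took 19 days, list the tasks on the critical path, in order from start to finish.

Y, D, V

Actual critical path: Y→K→X = 2+10+6 = 18 ⇒ 18 days.
V is off the critical path — its longest chain is 17 days, giving 1 of slack.
The binding chain switches to Y→D→V = 2+2+19 = 23; finish 23 days.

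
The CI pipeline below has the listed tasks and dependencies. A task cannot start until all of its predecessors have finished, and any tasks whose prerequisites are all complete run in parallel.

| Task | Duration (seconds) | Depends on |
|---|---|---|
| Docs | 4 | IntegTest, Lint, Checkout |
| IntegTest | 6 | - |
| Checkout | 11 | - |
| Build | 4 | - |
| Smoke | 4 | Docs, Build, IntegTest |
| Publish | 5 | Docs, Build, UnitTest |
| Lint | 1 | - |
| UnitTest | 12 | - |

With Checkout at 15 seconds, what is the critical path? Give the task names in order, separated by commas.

Checkout, Docs, Publish

Baseline: Checkout→Docs→Publish = 11+4+5 = 20 → 20 seconds.
Since Checkout is critical, the +4 change carries straight to that chain (now 24 seconds).
The critical path is still Checkout→Docs→Publish; finish is now 24 seconds.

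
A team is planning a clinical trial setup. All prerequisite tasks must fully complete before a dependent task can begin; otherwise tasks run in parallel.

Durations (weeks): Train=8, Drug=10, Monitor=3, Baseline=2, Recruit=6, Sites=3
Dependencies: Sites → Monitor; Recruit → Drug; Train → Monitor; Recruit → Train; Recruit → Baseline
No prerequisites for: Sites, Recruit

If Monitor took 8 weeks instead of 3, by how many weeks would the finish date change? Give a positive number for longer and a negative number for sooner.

Actual critical path: Recruit→Train→Monitor = 6+8+3 = 17 ⇒ 17 weeks.
Since Monitor is critical, the +5 change carries straight to that chain (now 22 weeks).
The critical path is still Recruit→Train→Monitor; finish is now 22 weeks.
Change in finish: 22 − 17 = +5 weeks.

5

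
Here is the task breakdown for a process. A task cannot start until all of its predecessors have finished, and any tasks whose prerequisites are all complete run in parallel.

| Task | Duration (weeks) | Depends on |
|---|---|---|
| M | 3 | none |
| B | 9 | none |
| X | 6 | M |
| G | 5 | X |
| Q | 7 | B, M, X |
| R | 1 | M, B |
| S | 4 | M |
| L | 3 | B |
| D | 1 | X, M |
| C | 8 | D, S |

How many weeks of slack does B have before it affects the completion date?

The longest chain is M→X→D→C = 3+6+1+8 = 18; overall finish 18 weeks.
The longest chain containing B totals 16 weeks.
Slack of B = 2 − 0 = 2 weeks.

2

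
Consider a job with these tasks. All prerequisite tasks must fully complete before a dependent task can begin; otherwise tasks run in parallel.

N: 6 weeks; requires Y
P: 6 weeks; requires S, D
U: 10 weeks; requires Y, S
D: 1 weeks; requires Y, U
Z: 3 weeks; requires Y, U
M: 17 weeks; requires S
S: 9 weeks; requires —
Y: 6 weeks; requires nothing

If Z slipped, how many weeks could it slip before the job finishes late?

Critical path: S→U→D→P = 9+10+1+6 = 26, so the finish is 26 weeks.
Longest path through Z: 22 weeks (earliest finish 22, latest finish 26).
So Z can slip 26 − 22 = 4 weeks.

4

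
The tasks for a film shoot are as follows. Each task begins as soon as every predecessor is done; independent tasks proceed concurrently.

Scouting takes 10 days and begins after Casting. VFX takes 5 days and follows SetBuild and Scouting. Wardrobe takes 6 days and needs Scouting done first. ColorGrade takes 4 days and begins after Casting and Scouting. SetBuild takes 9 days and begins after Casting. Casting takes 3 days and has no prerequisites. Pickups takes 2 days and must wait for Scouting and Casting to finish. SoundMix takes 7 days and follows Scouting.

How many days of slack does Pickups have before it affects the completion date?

Critical path: Casting→Scouting→SoundMix = 3+10+7 = 20, so the finish is 20 days.
The longest chain containing Pickups totals 15 days.
Float = 20 − 15 = 5.

5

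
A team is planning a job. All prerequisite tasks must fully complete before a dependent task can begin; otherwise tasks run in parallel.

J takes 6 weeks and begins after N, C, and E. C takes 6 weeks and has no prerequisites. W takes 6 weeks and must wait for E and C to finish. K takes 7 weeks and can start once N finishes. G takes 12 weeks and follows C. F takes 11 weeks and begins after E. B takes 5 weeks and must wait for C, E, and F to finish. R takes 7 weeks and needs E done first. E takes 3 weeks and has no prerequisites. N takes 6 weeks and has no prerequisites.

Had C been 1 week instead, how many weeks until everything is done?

As given, the longest chain is E→F→B = 3+11+5 = 19, so the finish is 19 weeks.
C is off the critical path — its longest chain is 18 weeks, giving 1 of slack.
The critical path is still E→F→B; finish is now 19 weeks.

19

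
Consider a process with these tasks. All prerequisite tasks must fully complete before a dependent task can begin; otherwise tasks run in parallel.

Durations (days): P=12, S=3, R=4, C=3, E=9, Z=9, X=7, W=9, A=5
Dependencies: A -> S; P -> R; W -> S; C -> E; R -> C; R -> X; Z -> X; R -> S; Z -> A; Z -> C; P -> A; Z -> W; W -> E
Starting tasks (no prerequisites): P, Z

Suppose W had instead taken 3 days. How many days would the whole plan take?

Baseline: P→R→C→E = 12+4+3+9 = 28 → 28 days.
The longest path through W is only 27 days, so W has float 1.
No other chain overtakes it, so the finish is 28 days.

28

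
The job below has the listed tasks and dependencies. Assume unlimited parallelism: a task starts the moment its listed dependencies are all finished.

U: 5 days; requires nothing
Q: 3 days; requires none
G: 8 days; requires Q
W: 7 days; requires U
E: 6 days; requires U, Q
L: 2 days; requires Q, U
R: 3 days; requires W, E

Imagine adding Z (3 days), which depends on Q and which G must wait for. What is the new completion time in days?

Originally the plan takes 15 days.
With Z inserted, G now waits for max(Q, Z).
New critical path: U→W→R = 5+7+3 = 15 ⇒ 15 days.

15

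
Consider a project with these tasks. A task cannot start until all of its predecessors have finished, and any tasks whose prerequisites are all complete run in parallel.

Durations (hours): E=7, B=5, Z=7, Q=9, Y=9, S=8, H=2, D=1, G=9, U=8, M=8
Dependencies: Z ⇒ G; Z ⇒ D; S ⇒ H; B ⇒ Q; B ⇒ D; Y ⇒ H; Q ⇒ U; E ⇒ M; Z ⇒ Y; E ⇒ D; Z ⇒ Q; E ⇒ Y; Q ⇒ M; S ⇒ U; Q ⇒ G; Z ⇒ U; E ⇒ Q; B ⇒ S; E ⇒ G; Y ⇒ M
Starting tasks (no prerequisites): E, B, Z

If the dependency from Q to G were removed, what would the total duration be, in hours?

Original critical path: E→Q→G = 7+9+9 = 25 ⇒ 25 hours.
Without Q→G, G's earliest start moves from 16 to 7.
After: E→Q→U = 7+9+8 = 24 → 24 hours.

24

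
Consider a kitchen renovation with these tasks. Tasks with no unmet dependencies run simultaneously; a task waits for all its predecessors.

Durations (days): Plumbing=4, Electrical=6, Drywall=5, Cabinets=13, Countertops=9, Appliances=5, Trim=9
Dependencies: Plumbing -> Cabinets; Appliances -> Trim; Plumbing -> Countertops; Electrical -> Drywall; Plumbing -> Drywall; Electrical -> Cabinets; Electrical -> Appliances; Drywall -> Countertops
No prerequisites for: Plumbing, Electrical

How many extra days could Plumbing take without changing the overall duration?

Electrical→Drywall→Countertops = 6+5+9 = 20 sets the makespan at 20 days.
Plumbing finishes as early as 4 and must finish by 6.
Slack of Plumbing = 2 − 0 = 2 days.

2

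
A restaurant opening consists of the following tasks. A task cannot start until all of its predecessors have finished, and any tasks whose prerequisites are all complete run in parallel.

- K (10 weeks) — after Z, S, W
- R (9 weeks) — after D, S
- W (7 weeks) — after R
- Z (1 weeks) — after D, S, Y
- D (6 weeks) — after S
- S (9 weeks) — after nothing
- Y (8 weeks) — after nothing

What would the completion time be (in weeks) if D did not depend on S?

35

Before: longest chain S→D→R→W→K = 9+6+9+7+10 = 41, finish 41.
Without S→D, D's earliest start moves from 9 to 0.
New critical path: S→R→W→K = 9+9+7+10 = 35 ⇒ 35 weeks.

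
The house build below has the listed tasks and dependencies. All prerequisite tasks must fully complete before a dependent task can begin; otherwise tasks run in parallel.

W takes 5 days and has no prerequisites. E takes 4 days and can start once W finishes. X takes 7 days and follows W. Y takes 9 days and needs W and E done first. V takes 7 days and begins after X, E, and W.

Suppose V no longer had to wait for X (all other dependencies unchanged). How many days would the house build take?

18

Before: longest chain W→X→V = 5+7+7 = 19, finish 19.
Without X→V, V's earliest start moves from 12 to 9.
New critical path: W→E→Y = 5+4+9 = 18 ⇒ 18 days.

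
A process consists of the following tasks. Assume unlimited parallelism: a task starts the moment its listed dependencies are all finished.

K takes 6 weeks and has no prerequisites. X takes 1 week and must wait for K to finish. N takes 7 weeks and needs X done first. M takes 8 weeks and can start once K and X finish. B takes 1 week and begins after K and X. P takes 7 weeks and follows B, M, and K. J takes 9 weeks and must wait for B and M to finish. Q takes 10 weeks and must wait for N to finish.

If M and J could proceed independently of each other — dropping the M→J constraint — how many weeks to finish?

24

With the dependency in place, K→X→N→Q = 6+1+7+10 = 24 sets the finish at 24 weeks.
Without M→J, J's earliest start moves from 15 to 8.
The longest chain is now K→X→N→Q = 6+1+7+10 = 24, so the plan takes 24 weeks.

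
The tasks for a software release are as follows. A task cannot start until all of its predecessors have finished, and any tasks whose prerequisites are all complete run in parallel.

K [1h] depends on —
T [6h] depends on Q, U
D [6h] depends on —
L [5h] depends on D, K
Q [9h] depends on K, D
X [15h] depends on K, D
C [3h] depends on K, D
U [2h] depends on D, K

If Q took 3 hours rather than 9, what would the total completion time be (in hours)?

The binding path is D→Q→T = 6+9+6 = 21; finish at 21 hours.
Q is on the critical path; changing it to 3 makes that path 15 hours.
The binding chain switches to D→X = 6+15 = 21; finish 21 hours.

21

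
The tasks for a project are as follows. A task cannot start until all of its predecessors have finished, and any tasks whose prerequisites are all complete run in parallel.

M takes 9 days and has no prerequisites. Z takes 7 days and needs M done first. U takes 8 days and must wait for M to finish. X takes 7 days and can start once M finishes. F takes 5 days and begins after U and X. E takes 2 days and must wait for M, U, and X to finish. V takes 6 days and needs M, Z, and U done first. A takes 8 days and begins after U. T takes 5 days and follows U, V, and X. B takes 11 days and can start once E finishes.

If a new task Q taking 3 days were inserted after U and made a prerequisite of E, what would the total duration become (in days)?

33

Originally the plan takes 30 days.
With Q inserted, E now waits for max(M, U, X, Q).
New critical path: M→U→Q→E→B = 9+8+3+2+11 = 33 ⇒ 33 days.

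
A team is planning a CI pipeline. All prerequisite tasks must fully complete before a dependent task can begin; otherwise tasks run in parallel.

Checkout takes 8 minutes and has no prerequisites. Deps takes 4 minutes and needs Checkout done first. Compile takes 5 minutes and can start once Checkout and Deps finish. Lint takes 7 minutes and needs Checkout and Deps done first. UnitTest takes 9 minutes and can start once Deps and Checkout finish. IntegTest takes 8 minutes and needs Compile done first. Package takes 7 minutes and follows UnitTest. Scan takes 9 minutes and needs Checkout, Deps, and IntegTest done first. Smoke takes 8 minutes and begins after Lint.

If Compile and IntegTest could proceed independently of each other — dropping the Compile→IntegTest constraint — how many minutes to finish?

Before: longest chain Checkout→Deps→Compile→IntegTest→Scan = 8+4+5+8+9 = 34, finish 34.
Without Compile→IntegTest, IntegTest's earliest start moves from 17 to 0.
The longest chain is now Checkout→Deps→UnitTest→Package = 8+4+9+7 = 28, so the project takes 28 minutes.

28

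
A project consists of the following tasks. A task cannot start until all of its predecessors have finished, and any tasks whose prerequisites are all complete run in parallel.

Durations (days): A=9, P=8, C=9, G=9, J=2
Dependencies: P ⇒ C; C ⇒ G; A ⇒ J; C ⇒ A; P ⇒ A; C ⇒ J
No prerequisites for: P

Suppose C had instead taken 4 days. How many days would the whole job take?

23

The binding path is P→C→A→J = 8+9+9+2 = 28; finish at 28 days.
C is on the critical path; changing it to 4 makes that path 23 days.
That remains the longest chain; total 23 days.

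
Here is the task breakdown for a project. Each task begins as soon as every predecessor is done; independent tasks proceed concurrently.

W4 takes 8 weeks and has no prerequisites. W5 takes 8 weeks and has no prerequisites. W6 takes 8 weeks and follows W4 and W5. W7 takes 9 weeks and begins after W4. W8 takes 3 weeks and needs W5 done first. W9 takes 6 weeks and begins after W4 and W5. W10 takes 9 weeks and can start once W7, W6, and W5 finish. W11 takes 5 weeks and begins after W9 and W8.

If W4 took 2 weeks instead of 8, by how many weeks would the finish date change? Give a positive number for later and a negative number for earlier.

-1

As given, the longest chain is W4→W7→W10 = 8+9+9 = 26, so the finish is 26 weeks.
W4 lies on that path, so at 2 weeks the path becomes 20 weeks.
New critical path: W5→W6→W10 = 8+8+9 = 25 ⇒ 25 weeks.
Change in finish: 25 − 26 = -1 weeks.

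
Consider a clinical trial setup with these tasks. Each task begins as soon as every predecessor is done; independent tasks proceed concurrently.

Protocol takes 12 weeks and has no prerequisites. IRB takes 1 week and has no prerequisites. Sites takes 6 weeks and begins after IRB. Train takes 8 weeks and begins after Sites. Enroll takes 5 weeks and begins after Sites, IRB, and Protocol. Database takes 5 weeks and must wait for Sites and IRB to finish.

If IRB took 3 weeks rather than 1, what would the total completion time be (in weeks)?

Actual critical path: Protocol→Enroll = 12+5 = 17 ⇒ 17 weeks.
IRB has 2 weeks of float (longest path through it is 15).
The critical path is still Protocol→Enroll; finish is now 17 weeks.

17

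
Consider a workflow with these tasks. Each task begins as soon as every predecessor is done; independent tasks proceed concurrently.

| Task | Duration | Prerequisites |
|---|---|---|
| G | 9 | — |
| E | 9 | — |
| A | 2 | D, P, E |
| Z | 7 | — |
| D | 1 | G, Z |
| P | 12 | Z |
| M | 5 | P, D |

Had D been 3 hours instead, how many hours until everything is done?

Actual critical path: Z→P→M = 7+12+5 = 24 ⇒ 24 hours.
D has 9 hours of float (longest path through it is 15).
No other chain overtakes it, so the finish is 24 hours.

24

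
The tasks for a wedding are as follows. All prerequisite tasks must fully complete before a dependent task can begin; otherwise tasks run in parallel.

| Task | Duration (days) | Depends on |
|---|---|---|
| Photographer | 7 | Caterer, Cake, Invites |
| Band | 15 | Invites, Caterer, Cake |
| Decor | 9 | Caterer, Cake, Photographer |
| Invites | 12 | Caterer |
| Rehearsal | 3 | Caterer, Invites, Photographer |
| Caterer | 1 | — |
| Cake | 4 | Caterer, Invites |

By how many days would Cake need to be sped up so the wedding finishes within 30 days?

Current finish: 33 days; target: 30.
Cake is on every critical path, so each day cut from Cake cuts the finish by one (this holds down to a finish of 30).
Need 33 − 30 = 3 days off Cake → Cake becomes 1 day, finish becomes 30.

3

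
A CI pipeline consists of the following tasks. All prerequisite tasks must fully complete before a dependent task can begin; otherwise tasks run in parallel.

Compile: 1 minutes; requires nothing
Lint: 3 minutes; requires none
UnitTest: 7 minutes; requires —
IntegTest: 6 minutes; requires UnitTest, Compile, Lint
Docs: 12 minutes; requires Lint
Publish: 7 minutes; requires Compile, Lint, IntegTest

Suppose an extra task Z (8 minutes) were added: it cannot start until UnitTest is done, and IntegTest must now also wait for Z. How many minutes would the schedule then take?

28

Originally the schedule takes 20 minutes.
With Z inserted, IntegTest now waits for max(UnitTest, Compile, Lint, Z).
New critical path: UnitTest→Z→IntegTest→Publish = 7+8+6+7 = 28 ⇒ 28 minutes.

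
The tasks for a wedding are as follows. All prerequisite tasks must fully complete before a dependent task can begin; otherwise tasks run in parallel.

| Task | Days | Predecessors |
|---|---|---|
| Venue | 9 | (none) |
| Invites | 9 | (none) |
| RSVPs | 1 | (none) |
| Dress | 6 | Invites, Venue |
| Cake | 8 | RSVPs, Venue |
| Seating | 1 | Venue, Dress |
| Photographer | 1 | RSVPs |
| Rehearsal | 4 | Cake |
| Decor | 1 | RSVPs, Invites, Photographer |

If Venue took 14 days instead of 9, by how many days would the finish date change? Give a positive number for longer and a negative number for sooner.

Baseline: Venue→Cake→Rehearsal = 9+8+4 = 21 → 21 days.
Since Venue is critical, the +5 change carries straight to that chain (now 26 days).
That remains the longest chain; total 26 days.
Change in finish: 26 − 21 = +5 days.

5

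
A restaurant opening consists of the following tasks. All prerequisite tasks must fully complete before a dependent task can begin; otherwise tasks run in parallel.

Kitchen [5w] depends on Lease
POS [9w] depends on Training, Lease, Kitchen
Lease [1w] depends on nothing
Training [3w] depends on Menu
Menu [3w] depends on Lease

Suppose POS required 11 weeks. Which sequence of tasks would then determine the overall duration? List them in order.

Lease, Menu, Training, POS

Actual critical path: Lease→Menu→Training→POS = 1+3+3+9 = 16 ⇒ 16 weeks.
POS lies on that path, so at 11 weeks the path becomes 18 weeks.
That remains the longest chain; total 18 weeks.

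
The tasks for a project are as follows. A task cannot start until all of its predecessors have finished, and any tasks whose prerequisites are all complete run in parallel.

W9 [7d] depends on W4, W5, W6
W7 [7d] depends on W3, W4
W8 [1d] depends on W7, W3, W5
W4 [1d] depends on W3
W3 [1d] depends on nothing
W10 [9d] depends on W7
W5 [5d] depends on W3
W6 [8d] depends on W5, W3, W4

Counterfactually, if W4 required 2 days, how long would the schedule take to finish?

As given, the longest chain is W3→W5→W6→W9 = 1+5+8+7 = 21, so the finish is 21 days.
W4 is off the critical path — its longest chain is 18 days, giving 3 of slack.
The critical path is still W3→W5→W6→W9; finish is now 21 days.

21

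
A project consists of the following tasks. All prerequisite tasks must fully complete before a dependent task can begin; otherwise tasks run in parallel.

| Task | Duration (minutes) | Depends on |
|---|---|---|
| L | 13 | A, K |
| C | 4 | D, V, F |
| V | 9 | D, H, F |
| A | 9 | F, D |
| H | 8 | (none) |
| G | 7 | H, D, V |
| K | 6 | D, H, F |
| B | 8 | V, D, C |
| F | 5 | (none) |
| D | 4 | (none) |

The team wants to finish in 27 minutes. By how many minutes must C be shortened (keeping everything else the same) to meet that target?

Current finish: 29 minutes; target: 27.
C is on every critical path, so each minute cut from C cuts the finish by one (this holds down to a finish of 27).
Need 29 − 27 = 2 minutes off C → C becomes 2 minutes, finish becomes 27.

2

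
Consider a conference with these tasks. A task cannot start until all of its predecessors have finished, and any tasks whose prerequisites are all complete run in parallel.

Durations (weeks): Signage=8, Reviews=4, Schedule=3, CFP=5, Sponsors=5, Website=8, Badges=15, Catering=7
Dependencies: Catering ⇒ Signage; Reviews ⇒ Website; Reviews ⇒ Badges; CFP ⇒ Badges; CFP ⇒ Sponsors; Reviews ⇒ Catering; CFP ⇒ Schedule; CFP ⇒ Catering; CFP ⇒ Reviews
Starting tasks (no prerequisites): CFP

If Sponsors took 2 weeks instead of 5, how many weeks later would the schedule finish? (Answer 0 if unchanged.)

0

The binding path is CFP→Reviews→Catering→Signage = 5+4+7+8 = 24; finish at 24 weeks.
The longest path through Sponsors is only 10 weeks, so Sponsors has float 14.
No other chain overtakes it, so the finish is 24 weeks.
Change in finish: 24 − 24 = +0 weeks.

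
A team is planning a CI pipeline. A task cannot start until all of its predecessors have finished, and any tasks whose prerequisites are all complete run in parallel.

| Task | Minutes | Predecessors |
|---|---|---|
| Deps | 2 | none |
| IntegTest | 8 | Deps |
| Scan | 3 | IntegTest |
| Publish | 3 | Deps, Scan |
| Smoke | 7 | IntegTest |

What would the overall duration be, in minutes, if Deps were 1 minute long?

16

Critical path before the change: Deps→IntegTest→Smoke = 2+8+7 = 17 giving 17 minutes.
Deps is on the critical path; changing it to 1 makes that path 16 minutes.
The critical path is still Deps→IntegTest→Smoke; finish is now 16 minutes.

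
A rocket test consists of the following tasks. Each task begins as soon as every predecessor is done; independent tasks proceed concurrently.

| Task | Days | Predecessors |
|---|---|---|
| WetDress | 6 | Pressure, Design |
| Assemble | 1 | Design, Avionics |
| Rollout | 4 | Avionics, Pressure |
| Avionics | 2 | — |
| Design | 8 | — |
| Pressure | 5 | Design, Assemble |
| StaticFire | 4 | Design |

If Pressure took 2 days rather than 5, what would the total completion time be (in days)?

Actual critical path: Design→Assemble→Pressure→WetDress = 8+1+5+6 = 20 ⇒ 20 days.
Since Pressure is critical, the -3 change carries straight to that chain (now 17 days).
That remains the longest chain; total 17 days.

17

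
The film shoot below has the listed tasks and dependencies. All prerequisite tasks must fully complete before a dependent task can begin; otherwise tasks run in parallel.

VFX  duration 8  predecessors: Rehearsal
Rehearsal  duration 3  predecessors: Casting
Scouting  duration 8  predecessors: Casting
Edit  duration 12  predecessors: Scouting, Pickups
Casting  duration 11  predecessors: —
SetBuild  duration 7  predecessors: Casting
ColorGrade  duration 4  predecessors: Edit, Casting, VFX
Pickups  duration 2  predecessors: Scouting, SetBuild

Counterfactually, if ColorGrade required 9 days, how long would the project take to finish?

Actual critical path: Casting→Scouting→Pickups→Edit→ColorGrade = 11+8+2+12+4 = 37 ⇒ 37 days.
Since ColorGrade is critical, the +5 change carries straight to that chain (now 42 days).
No other chain overtakes it, so the finish is 42 days.

42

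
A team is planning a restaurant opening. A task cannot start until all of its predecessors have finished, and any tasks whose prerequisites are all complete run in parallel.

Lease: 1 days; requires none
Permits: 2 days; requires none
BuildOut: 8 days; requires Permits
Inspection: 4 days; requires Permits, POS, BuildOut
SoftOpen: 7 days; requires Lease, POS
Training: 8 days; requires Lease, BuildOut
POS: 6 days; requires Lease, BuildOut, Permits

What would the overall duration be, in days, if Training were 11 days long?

As given, the longest chain is Permits→BuildOut→POS→SoftOpen = 2+8+6+7 = 23, so the finish is 23 days.
Training has 5 days of float (longest path through it is 18).
The critical path is still Permits→BuildOut→POS→SoftOpen; finish is now 23 days.

23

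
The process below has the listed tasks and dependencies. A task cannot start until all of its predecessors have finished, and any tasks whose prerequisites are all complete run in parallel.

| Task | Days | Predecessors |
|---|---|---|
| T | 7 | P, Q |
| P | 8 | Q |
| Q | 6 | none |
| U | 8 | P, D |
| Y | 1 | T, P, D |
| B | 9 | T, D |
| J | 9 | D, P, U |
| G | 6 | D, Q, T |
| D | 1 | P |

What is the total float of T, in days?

2

The longest chain is Q→P→D→U→J = 6+8+1+8+9 = 32; overall finish 32 days.
Longest path through T: 30 days (earliest finish 21, latest finish 23).
Slack of T = 16 − 14 = 2 days.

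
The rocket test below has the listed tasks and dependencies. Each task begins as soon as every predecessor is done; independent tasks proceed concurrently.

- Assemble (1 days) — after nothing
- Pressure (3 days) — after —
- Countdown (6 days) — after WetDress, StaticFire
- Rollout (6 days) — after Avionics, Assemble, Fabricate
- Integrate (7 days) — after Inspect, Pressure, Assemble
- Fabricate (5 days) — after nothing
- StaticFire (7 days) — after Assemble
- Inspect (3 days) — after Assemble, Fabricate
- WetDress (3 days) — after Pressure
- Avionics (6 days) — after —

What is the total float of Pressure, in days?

3

Critical path: Fabricate→Inspect→Integrate = 5+3+7 = 15, so the finish is 15 days.
The longest chain containing Pressure totals 12 days.
Float = 15 − 12 = 3.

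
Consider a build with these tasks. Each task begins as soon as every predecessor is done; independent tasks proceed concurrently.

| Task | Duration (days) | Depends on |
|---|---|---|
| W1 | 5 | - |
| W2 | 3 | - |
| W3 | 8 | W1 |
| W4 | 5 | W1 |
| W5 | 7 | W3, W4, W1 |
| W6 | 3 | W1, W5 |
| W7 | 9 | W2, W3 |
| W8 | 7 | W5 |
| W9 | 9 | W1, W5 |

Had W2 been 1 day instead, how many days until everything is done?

The binding path is W1→W3→W5→W9 = 5+8+7+9 = 29; finish at 29 days.
W2 is off the critical path — its longest chain is 12 days, giving 17 of slack.
The critical path is still W1→W3→W5→W9; finish is now 29 days.

29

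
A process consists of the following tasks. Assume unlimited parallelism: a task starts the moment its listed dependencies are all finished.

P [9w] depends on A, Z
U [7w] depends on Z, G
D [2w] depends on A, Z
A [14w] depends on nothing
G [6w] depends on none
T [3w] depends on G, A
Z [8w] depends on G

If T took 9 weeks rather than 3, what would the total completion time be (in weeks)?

23

The binding path is G→Z→P = 6+8+9 = 23; finish at 23 weeks.
T has 6 weeks of float (longest path through it is 17).
That remains the longest chain; total 23 weeks.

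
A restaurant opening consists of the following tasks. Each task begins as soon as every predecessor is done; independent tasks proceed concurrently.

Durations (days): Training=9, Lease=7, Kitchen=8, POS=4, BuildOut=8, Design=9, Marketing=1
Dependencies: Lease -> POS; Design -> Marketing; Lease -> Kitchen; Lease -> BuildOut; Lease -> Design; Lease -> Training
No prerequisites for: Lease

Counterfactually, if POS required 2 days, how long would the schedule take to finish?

Critical path before the change: Lease→Design→Marketing = 7+9+1 = 17 giving 17 days.
POS is off the critical path — its longest chain is 11 days, giving 6 of slack.
No other chain overtakes it, so the finish is 17 days.

17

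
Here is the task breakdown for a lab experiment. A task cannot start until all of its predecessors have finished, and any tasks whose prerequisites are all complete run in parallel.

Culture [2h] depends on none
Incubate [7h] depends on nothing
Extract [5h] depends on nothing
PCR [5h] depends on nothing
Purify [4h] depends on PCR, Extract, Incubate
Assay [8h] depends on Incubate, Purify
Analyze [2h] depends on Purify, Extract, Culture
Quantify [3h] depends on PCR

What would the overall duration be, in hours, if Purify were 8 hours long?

23

As given, the longest chain is Incubate→Purify→Assay = 7+4+8 = 19, so the finish is 19 hours.
Purify is on the critical path; changing it to 8 makes that path 23 hours.
No other chain overtakes it, so the finish is 23 hours.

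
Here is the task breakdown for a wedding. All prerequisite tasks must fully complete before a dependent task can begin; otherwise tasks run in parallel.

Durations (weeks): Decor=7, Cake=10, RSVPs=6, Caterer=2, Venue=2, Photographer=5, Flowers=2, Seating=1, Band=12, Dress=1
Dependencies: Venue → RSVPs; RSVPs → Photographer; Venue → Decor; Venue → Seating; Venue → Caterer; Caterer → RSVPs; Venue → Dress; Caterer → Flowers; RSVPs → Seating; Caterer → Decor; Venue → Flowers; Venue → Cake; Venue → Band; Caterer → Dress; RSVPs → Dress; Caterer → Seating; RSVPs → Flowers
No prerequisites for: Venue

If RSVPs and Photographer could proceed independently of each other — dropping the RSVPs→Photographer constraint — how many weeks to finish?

14

Original critical path: Venue→Caterer→RSVPs→Photographer = 2+2+6+5 = 15 ⇒ 15 weeks.
Without RSVPs→Photographer, Photographer's earliest start moves from 10 to 0.
The longest chain is now Venue→Band = 2+12 = 14, so the schedule takes 14 weeks.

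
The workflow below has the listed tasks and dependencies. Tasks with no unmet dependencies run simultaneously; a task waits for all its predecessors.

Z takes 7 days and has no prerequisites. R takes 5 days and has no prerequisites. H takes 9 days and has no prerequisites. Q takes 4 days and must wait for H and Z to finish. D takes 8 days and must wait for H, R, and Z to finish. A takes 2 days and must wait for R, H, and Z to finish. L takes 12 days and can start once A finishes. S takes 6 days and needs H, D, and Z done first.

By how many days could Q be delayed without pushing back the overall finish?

10

H→D→S = 9+8+6 = 23 sets the makespan at 23 days.
Q finishes as early as 13 and must finish by 23.
Slack of Q = 19 − 9 = 10 days.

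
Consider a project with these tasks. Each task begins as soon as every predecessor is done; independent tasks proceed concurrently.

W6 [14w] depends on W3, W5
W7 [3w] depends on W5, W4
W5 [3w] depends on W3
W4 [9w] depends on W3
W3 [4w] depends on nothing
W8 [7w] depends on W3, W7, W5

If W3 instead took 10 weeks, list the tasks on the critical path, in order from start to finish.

W3, W4, W7, W8

Actual critical path: W3→W4→W7→W8 = 4+9+3+7 = 23 ⇒ 23 weeks.
W3 is on the critical path; changing it to 10 makes that path 29 weeks.
The critical path is still W3→W4→W7→W8; finish is now 29 weeks.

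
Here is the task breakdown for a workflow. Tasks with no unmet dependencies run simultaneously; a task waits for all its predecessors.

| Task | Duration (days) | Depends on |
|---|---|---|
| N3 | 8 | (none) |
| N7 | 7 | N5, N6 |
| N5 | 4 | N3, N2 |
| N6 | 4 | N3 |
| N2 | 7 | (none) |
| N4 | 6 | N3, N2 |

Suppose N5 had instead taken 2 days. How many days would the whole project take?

Baseline: N3→N5→N7 = 8+4+7 = 19 → 19 days.
Since N5 is critical, the -2 change carries straight to that chain (now 17 days).
The binding chain switches to N3→N6→N7 = 8+4+7 = 19; finish 19 days.

19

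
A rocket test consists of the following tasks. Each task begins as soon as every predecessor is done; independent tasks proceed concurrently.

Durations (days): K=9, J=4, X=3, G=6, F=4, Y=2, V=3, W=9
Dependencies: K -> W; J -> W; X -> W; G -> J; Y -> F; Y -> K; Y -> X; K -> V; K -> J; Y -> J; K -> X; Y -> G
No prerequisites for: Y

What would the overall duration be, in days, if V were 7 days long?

Critical path before the change: Y→K→J→W = 2+9+4+9 = 24 giving 24 days.
V is off the critical path — its longest chain is 14 days, giving 10 of slack.
The critical path is still Y→K→J→W; finish is now 24 days.

24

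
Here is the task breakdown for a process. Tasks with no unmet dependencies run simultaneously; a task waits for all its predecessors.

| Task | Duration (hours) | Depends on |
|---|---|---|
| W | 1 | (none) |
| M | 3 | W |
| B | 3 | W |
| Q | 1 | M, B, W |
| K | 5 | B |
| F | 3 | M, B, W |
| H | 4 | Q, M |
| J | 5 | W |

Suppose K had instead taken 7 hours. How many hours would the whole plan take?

Baseline: W→B→K = 1+3+5 = 9 → 9 hours.
K is on the critical path; changing it to 7 makes that path 11 hours.
No other chain overtakes it, so the finish is 11 hours.

11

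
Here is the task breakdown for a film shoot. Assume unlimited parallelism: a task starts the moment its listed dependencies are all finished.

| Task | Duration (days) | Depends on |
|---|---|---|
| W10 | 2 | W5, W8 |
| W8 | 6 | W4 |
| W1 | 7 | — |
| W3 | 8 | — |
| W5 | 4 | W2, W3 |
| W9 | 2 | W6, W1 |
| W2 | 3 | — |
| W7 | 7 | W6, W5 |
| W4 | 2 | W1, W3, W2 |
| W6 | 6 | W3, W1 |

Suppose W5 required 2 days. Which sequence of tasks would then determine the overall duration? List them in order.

Baseline: W3→W6→W7 = 8+6+7 = 21 → 21 days.
The longest path through W5 is only 19 days, so W5 has float 2.
No other chain overtakes it, so the finish is 21 days.

W3, W6, W7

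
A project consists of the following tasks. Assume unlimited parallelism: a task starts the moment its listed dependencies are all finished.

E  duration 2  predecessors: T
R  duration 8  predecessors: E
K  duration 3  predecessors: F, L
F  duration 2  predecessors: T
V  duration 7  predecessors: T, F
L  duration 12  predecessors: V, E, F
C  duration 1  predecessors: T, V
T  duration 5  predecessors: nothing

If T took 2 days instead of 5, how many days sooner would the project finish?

3

The binding path is T→F→V→L→K = 5+2+7+12+3 = 29; finish at 29 days.
T is on the critical path; changing it to 2 makes that path 26 days.
The critical path is still T→F→V→L→K; finish is now 26 days.
Change in finish: 26 − 29 = -3 days.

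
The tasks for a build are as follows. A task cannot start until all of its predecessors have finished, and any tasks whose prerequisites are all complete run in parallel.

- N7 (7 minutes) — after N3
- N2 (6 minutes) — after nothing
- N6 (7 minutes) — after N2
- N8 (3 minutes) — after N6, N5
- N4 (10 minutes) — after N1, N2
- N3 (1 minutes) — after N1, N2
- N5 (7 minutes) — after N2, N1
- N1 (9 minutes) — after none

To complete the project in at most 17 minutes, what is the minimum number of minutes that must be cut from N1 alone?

2

Current finish: 19 minutes; target: 17.
N1 is on every critical path, so each minute cut from N1 cuts the finish by one (this holds down to a finish of 16).
Need 19 − 17 = 2 minutes off N1 → N1 becomes 7 minutes, finish becomes 17.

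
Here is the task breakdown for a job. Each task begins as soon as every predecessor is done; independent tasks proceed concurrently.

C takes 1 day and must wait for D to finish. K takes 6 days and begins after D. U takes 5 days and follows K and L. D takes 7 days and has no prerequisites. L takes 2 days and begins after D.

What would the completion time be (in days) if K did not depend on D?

With the dependency in place, D→K→U = 7+6+5 = 18 sets the finish at 18 days.
Without D→K, K's earliest start moves from 7 to 0.
The longest chain is now D→L→U = 7+2+5 = 14, so the job takes 14 days.

14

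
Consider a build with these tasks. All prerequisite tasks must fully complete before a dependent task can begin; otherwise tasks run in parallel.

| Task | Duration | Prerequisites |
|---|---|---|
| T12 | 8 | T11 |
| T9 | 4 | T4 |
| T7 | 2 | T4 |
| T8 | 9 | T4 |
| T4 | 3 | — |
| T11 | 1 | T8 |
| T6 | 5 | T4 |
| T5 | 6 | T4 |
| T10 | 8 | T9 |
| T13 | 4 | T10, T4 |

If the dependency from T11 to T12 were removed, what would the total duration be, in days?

19

Original critical path: T4→T8→T11→T12 = 3+9+1+8 = 21 ⇒ 21 days.
Without T11→T12, T12's earliest start moves from 13 to 0.
After: T4→T9→T10→T13 = 3+4+8+4 = 19 → 19 days.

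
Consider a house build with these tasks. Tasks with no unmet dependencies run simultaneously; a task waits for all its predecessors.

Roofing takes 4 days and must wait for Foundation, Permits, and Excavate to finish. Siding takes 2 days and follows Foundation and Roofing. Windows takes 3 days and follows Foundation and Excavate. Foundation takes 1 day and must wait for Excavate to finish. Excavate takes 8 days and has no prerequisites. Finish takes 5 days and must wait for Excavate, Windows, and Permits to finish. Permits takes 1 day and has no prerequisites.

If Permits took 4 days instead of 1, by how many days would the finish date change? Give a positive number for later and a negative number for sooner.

Critical path before the change: Excavate→Foundation→Windows→Finish = 8+1+3+5 = 17 giving 17 days.
Permits has 10 days of float (longest path through it is 7).
The critical path is still Excavate→Foundation→Windows→Finish; finish is now 17 days.
Change in finish: 17 − 17 = +0 days.

0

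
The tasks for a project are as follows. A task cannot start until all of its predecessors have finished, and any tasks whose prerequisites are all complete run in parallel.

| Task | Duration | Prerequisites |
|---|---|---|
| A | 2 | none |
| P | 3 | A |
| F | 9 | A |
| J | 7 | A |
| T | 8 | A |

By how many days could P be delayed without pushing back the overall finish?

A→F = 2+9 = 11 sets the makespan at 11 days.
P finishes as early as 5 and must finish by 11.
Slack of P = 8 − 2 = 6 days.

6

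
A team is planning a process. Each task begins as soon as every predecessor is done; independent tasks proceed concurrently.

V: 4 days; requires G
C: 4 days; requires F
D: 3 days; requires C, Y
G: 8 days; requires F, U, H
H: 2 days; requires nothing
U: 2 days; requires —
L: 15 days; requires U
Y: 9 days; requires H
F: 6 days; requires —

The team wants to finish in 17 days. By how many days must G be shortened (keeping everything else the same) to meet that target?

1

Current finish: 18 days; target: 17.
G is on every critical path, so each day cut from G cuts the finish by one (this holds down to a finish of 17).
Need 18 − 17 = 1 day off G → G becomes 7 days, finish becomes 17.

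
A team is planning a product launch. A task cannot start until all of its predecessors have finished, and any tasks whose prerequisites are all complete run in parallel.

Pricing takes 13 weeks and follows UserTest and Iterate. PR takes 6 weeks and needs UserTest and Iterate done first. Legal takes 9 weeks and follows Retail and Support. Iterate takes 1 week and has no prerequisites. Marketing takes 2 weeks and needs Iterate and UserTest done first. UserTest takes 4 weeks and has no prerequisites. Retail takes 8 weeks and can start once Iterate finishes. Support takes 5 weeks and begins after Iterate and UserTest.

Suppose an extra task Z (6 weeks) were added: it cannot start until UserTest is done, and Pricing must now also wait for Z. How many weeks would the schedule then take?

Originally the schedule takes 18 weeks.
With Z inserted, Pricing now waits for max(UserTest, Iterate, Z).
New critical path: UserTest→Z→Pricing = 4+6+13 = 23 ⇒ 23 weeks.

23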